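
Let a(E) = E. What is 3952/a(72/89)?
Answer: 43966/9 ≈ 4885.1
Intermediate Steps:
3952/a(72/89) = 3952/((72/89)) = 3952/((72*(1/89))) = 3952/(72/89) = 3952*(89/72) = 43966/9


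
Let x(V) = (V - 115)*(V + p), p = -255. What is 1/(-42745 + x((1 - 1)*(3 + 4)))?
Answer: -1/13420 ≈ -7.4516e-5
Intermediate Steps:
x(V) = (-255 + V)*(-115 + V) (x(V) = (V - 115)*(V - 255) = (-115 + V)*(-255 + V) = (-255 + V)*(-115 + V))
1/(-42745 + x((1 - 1)*(3 + 4))) = 1/(-42745 + (29325 + ((1 - 1)*(3 + 4))² - 370*(1 - 1)*(3 + 4))) = 1/(-42745 + (29325 + (0*7)² - 0*7)) = 1/(-42745 + (29325 + 0² - 370*0)) = 1/(-42745 + (29325 + 0 + 0)) = 1/(-42745 + 29325) = 1/(-13420) = -1/13420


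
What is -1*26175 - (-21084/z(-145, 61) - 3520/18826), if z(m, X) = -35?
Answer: -1260269531/47065 ≈ -26777.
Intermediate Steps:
-1*26175 - (-21084/z(-145, 61) - 3520/18826) = -1*26175 - (-21084/(-35) - 3520/18826) = -26175 - (-21084*(-1/35) - 3520*1/18826) = -26175 - (3012/5 - 1760/9413) = -26175 - 1*28343156/47065 = -26175 - 28343156/47065 = -1260269531/47065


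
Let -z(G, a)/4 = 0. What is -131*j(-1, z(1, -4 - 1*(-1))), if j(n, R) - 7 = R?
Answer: -917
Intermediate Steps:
z(G, a) = 0 (z(G, a) = -4*0 = 0)
j(n, R) = 7 + R
-131*j(-1, z(1, -4 - 1*(-1))) = -131*(7 + 0) = -131*7 = -917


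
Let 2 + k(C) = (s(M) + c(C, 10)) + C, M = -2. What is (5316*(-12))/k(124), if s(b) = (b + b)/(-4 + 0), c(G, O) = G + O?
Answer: -63792/257 ≈ -248.22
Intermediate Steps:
s(b) = -b/2 (s(b) = (2*b)/(-4) = (2*b)*(-¼) = -b/2)
k(C) = 9 + 2*C (k(C) = -2 + ((-½*(-2) + (C + 10)) + C) = -2 + ((1 + (10 + C)) + C) = -2 + ((11 + C) + C) = -2 + (11 + 2*C) = 9 + 2*C)
(5316*(-12))/k(124) = (5316*(-12))/(9 + 2*124) = -63792/(9 + 248) = -63792/257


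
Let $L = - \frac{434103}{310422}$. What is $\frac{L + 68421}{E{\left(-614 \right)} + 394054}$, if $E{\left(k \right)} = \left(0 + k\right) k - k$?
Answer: $\frac{7079649853}{79847160736} \approx 0.088665$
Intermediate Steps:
$E{\left(k \right)} = k^{2} - k$ ($E{\left(k \right)} = k k - k = k^{2} - k$)
$L = - \frac{144701}{103474}$ ($L = \left(-434103\right) \frac{1}{310422} = - \frac{144701}{103474} \approx -1.3984$)
$\frac{L + 68421}{E{\left(-614 \right)} + 394054} = \frac{- \frac{144701}{103474} + 68421}{- 614 \left(-1 - 614\right) + 394054} = \frac{7079649853}{103474 \left(\left(-614\right) \left(-615\right) + 394054\right)} = \frac{7079649853}{103474 \left(377610 + 394054\right)} = \frac{7079649853}{103474 \cdot 771664} = \frac{7079649853}{103474} \cdot \frac{1}{771664} = \frac{7079649853}{79847160736}$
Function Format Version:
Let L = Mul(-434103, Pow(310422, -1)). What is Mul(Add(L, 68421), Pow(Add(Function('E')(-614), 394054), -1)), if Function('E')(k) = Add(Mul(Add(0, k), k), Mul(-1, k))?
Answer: Rational(7079649853, 79847160736) ≈ 0.088665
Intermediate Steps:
Function('E')(k) = Add(Pow(k, 2), Mul(-1, k)) (Function('E')(k) = Add(Mul(k, k), Mul(-1, k)) = Add(Pow(k, 2), Mul(-1, k)))
L = Rational(-144701, 103474) (L = Mul(-434103, Rational(1, 310422)) = Rational(-144701, 103474) ≈ -1.3984)
Mul(Add(L, 68421), Pow(Add(Function('E')(-614), 394054), -1)) = Mul(Add(Rational(-144701, 103474), 68421), Pow(Add(Mul(-614, Add(-1, -614)), 394054), -1)) = Mul(Rational(7079649853, 103474), Pow(Add(Mul(-614, -615), 394054), -1)) = Mul(Rational(7079649853, 103474), Pow(Add(377610, 394054), -1)) = Mul(Rational(7079649853, 103474), Pow(771664, -1)) = Mul(Rational(7079649853, 103474), Rational(1, 771664)) = Rational(7079649853, 79847160736)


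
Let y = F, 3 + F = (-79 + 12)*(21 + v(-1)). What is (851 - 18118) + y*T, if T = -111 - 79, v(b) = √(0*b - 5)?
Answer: 250633 + 12730*I*√5 ≈ 2.5063e+5 + 28465.0*I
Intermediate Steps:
v(b) = I*√5 (v(b) = √(0 - 5) = √(-5) = I*√5)
F = -1410 - 67*I*√5 (F = -3 + (-79 + 12)*(21 + I*√5) = -3 - 67*(21 + I*√5) = -3 + (-1407 - 67*I*√5) = -1410 - 67*I*√5 ≈ -1410.0 - 149.82*I)
y = -1410 - 67*I*√5 ≈ -1410.0 - 149.82*I
T = -190
(851 - 18118) + y*T = (851 - 18118) + (-1410 - 67*I*√5)*(-190) = -17267 + (267900 + 12730*I*√5) = 250633 + 12730*I*√5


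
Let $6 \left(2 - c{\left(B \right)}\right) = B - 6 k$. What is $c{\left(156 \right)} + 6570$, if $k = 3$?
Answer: $6549$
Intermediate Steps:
$c{\left(B \right)} = 5 - \frac{B}{6}$ ($c{\left(B \right)} = 2 - \frac{B - 18}{6} = 2 - \frac{-18 + B}{6} = 2 - \left(-3 + \frac{B}{6}\right) = 5 - \frac{B}{6}$)
$c{\left(156 \right)} + 6570 = \left(5 - 26\right) + 6570 = -21 + 6570 = 6549$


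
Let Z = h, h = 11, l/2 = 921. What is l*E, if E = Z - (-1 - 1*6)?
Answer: 33156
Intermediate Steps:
l = 1842 (l = 2*921 = 1842)
Z = 11
E = 18 (E = 11 - (-1 - 1*6) = 11 - (-1 - 6) = 11 - 1*(-7) = 11 + 7 = 18)
l*E = 1842*18 = 33156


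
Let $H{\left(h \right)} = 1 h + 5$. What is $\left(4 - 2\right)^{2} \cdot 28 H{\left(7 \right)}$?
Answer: $1344$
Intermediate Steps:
$H{\left(h \right)} = 5 + h$ ($H{\left(h \right)} = h + 5 = 5 + h$)
$\left(4 - 2\right)^{2} \cdot 28 H{\left(7 \right)} = \left(4 - 2\right)^{2} \cdot 28 \left(5 + 7\right) = 2^{2} \cdot 28 \cdot 12 = 4 \cdot 28 \cdot 12 = 112 \cdot 12 = 1344$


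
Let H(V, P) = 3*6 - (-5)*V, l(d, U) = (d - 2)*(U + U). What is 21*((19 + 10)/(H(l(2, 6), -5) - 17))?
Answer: 609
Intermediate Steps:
l(d, U) = 2*U*(-2 + d) (l(d, U) = (-2 + d)*(2*U) = 2*U*(-2 + d))
H(V, P) = 18 + 5*V
21*((19 + 10)/(H(l(2, 6), -5) - 17)) = 21*((19 + 10)/((18 + 5*(2*6*(-2 + 2))) - 17)) = 21*(29/((18 + 5*(2*6*0)) - 17)) = 21*(29/((18 + 5*0) - 17)) = 21*(29/((18 + 0) - 17)) = 21*(29/(18 - 17)) = 21*(29/1) = 21*(29*1) = 21*29 = 609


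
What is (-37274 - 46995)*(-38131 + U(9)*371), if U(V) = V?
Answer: 2931887048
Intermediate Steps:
(-37274 - 46995)*(-38131 + U(9)*371) = (-37274 - 46995)*(-38131 + 9*371) = -84269*(-38131 + 3339) = -84269*(-34792) = 2931887048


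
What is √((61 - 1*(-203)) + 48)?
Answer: 2*√78 ≈ 17.664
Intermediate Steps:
√((61 - 1*(-203)) + 48) = √((61 + 203) + 48) = √(264 + 48) = √312 = 2*√78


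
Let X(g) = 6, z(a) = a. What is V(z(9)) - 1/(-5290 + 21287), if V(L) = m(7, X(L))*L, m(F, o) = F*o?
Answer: 6046865/15997 ≈ 378.00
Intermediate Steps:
V(L) = 42*L (V(L) = (7*6)*L = 42*L)
V(z(9)) - 1/(-5290 + 21287) = 42*9 - 1/(-5290 + 21287) = 378 - 1/15997 = 6046865/15997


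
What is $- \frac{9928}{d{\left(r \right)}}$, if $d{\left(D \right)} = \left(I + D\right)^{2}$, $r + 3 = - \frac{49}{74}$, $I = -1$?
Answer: $- \frac{54365728}{119025} \approx -456.76$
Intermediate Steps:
$r = - \frac{271}{74}$ ($r = -3 - \frac{49}{74} = - \frac{271}{74} \approx -3.6622$)
$d{\left(D \right)} = \left(-1 + D\right)^{2}$
$- \frac{9928}{d{\left(r \right)}} = - \frac{9928}{\left(-1 - \frac{271}{74}\right)^{2}} = - \frac{9928}{\left(- \frac{345}{74}\right)^{2}} = - \frac{9928}{\frac{119025}{5476}} = \left(-9928\right) \frac{5476}{119025} = - \frac{54365728}{119025}$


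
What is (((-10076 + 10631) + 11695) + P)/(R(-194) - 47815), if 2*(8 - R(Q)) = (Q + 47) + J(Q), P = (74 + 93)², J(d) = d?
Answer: -80278/95273 ≈ -0.84261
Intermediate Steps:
P = 27889 (P = 167² = 27889)
R(Q) = -31/2 - Q (R(Q) = 8 - ((Q + 47) + Q)/2 = 8 - ((47 + Q) + Q)/2 = 8 - (47 + 2*Q)/2 = 8 + (-47/2 - Q) = -31/2 - Q)
(((-10076 + 10631) + 11695) + P)/(R(-194) - 47815) = (((-10076 + 10631) + 11695) + 27889)/((-31/2 - 1*(-194)) - 47815) = ((555 + 11695) + 27889)/((-31/2 + 194) - 47815) = (12250 + 27889)/(357/2 - 47815) = 40139/(-95273/2) = 40139*(-2/95273) = -80278/95273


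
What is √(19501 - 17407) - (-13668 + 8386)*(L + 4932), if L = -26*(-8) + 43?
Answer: 27376606 + √2094 ≈ 2.7377e+7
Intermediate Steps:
L = 251 (L = 208 + 43 = 251)
√(19501 - 17407) - (-13668 + 8386)*(L + 4932) = √(19501 - 17407) - (-13668 + 8386)*(251 + 4932) = √2094 - (-5282)*5183 = √2094 - 1*(-27376606) = √2094 + 27376606 = 27376606 + √2094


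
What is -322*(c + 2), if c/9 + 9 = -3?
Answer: 34132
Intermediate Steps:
c = -108 (c = -81 + 9*(-3) = -81 - 27 = -108)
-322*(c + 2) = -322*(-108 + 2) = -322*(-106) = -46*(-742) = 34132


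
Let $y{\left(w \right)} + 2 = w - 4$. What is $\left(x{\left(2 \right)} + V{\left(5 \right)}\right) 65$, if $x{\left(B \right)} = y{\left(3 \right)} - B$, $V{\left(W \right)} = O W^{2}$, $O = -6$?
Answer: $-10075$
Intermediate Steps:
$y{\left(w \right)} = -6 + w$ ($y{\left(w \right)} = -2 + \left(w - 4\right) = -2 + \left(-4 + w\right) = -6 + w$)
$V{\left(W \right)} = - 6 W^{2}$
$x{\left(B \right)} = -3 - B$ ($x{\left(B \right)} = \left(-6 + 3\right) - B = -3 - B$)
$\left(x{\left(2 \right)} + V{\left(5 \right)}\right) 65 = \left(\left(-3 - 2\right) - 6 \cdot 5^{2}\right) 65 = \left(\left(-3 - 2\right) - 150\right) 65 = \left(-5 - 150\right) 65 = \left(-155\right) 65 = -10075$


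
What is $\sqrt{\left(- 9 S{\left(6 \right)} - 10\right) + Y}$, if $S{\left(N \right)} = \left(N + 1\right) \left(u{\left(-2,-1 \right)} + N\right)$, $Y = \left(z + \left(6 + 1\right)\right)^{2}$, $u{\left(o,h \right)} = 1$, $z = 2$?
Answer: $i \sqrt{370} \approx 19.235 i$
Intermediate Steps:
$Y = 81$ ($Y = \left(2 + \left(6 + 1\right)\right)^{2} = \left(2 + 7\right)^{2} = 9^{2} = 81$)
$S{\left(N \right)} = \left(1 + N\right)^{2}$ ($S{\left(N \right)} = \left(N + 1\right) \left(1 + N\right) = \left(1 + N\right) \left(1 + N\right) = \left(1 + N\right)^{2}$)
$\sqrt{\left(- 9 S{\left(6 \right)} - 10\right) + Y} = \sqrt{\left(- 9 \left(1 + 6^{2} + 2 \cdot 6\right) - 10\right) + 81} = \sqrt{\left(- 9 \left(1 + 36 + 12\right) - 10\right) + 81} = \sqrt{\left(\left(-9\right) 49 - 10\right) + 81} = \sqrt{\left(-441 - 10\right) + 81} = \sqrt{-451 + 81} = \sqrt{-370} = i \sqrt{370}$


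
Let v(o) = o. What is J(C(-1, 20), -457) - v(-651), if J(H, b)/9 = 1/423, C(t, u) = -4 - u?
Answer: 30598/47 ≈ 651.02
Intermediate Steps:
J(H, b) = 1/47 (J(H, b) = 9/423 = 9*(1/423) = 1/47)
J(C(-1, 20), -457) - v(-651) = 1/47 - 1*(-651) = 1/47 + 651 = 30598/47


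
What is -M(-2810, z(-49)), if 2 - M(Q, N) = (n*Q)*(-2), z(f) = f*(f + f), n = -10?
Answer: -56202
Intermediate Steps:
z(f) = 2*f² (z(f) = f*(2*f) = 2*f²)
M(Q, N) = 2 - 20*Q (M(Q, N) = 2 - (-10*Q)*(-2) = 2 - 20*Q)
-M(-2810, z(-49)) = -(2 - 20*(-2810)) = -(2 + 56200) = -1*56202 = -56202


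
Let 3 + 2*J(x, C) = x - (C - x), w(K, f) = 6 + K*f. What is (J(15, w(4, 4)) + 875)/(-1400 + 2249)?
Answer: 585/566 ≈ 1.0336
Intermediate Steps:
J(x, C) = -3/2 + x - C/2 (J(x, C) = -3/2 + (x - (C - x))/2 = -3/2 + (x + (x - C))/2 = -3/2 + (-C + 2*x)/2 = -3/2 + (x - C/2) = -3/2 + x - C/2)
(J(15, w(4, 4)) + 875)/(-1400 + 2249) = ((-3/2 + 15 - (6 + 4*4)/2) + 875)/(-1400 + 2249) = ((-3/2 + 15 - (6 + 16)/2) + 875)/849 = ((-3/2 + 15 - 1/2*22) + 875)*(1/849) = ((-3/2 + 15 - 11) + 875)*(1/849) = (5/2 + 875)*(1/849) = (1755/2)*(1/849) = 585/566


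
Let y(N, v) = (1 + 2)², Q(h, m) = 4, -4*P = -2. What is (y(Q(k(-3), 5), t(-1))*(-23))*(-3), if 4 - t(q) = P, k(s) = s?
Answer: 621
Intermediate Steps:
P = ½ (P = -¼*(-2) = ½ ≈ 0.50000)
t(q) = 7/2 (t(q) = 4 - 1*½ = 4 - ½ = 7/2)
y(N, v) = 9 (y(N, v) = 3² = 9)
(y(Q(k(-3), 5), t(-1))*(-23))*(-3) = (9*(-23))*(-3) = -207*(-3) = 621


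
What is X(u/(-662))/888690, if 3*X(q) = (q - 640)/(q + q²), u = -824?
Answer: -1943963/22670185670 ≈ -8.5750e-5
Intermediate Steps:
X(q) = (-640 + q)/(3*(q + q²)) (X(q) = ((q - 640)/(q + q²))/3 = ((-640 + q)/(q + q²))/3 = (-640 + q)/(3*(q + q²)))
X(u/(-662))/888690 = ((-640 - 824/(-662))/(3*((-824/(-662)))*(1 - 824/(-662))))/888690 = ((-640 - 824*(-1/662))/(3*((-824*(-1/662)))*(1 - 824*(-1/662))))*(1/888690) = ((-640 + 412/331)/(3*(412/331)*(1 + 412/331)))*(1/888690) = ((⅓)*(331/412)*(-211428/331)/(743/331))*(1/888690) = ((⅓)*(331/412)*(331/743)*(-211428/331))*(1/888690) = -5831889/76529*1/888690 = -1943963/22670185670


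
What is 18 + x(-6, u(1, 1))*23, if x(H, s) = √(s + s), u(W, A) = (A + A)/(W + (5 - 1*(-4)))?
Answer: 18 + 23*√10/5 ≈ 32.547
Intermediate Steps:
u(W, A) = 2*A/(9 + W) (u(W, A) = (2*A)/(W + (5 + 4)) = (2*A)/(W + 9) = (2*A)/(9 + W) = 2*A/(9 + W))
x(H, s) = √2*√s (x(H, s) = √(2*s) = √2*√s)
18 + x(-6, u(1, 1))*23 = 18 + (√2*√(2*1/(9 + 1)))*23 = 18 + (√2*√(2*1/10))*23 = 18 + (√2*√(2*1*(⅒)))*23 = 18 + (√2*√(⅕))*23 = 18 + (√2*(√5/5))*23 = 18 + (√10/5)*23 = 18 + 23*√10/5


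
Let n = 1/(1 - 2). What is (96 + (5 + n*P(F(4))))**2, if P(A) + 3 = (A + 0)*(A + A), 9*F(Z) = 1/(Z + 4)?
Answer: 72666367489/6718464 ≈ 10816.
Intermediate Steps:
F(Z) = 1/(9*(4 + Z)) (F(Z) = 1/(9*(Z + 4)) = 1/(9*(4 + Z)))
P(A) = -3 + 2*A**2 (P(A) = -3 + (A + 0)*(A + A) = -3 + A*(2*A) = -3 + 2*A**2)
n = -1 (n = 1/(-1) = -1)
(96 + (5 + n*P(F(4))))**2 = (96 + (5 - (-3 + 2*(1/(9*(4 + 4)))**2)))**2 = (96 + (5 - (-3 + 2*((1/9)/8)**2)))**2 = (96 + (5 - (-3 + 2*((1/9)*(1/8))**2)))**2 = (96 + (5 - (-3 + 2*(1/72)**2)))**2 = (96 + (5 - (-3 + 2*(1/5184))))**2 = (96 + (5 - (-3 + 1/2592)))**2 = (96 + (5 - 1*(-7775/2592)))**2 = (96 + (5 + 7775/2592))**2 = (96 + 20735/2592)**2 = (269567/2592)**2 = 72666367489/6718464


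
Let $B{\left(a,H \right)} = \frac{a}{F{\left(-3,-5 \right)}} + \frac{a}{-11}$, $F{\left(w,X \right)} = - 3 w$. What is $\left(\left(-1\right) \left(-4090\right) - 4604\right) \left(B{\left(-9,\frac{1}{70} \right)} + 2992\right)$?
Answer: $- \frac{16915740}{11} \approx -1.5378 \cdot 10^{6}$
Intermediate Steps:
$B{\left(a,H \right)} = \frac{2 a}{99}$ ($B{\left(a,H \right)} = \frac{a}{\left(-3\right) \left(-3\right)} + \frac{a}{-11} = \frac{a}{9} + a \left(- \frac{1}{11}\right) = a \frac{1}{9} - \frac{a}{11} = \frac{a}{9} - \frac{a}{11} = \frac{2 a}{99}$)
$\left(\left(-1\right) \left(-4090\right) - 4604\right) \left(B{\left(-9,\frac{1}{70} \right)} + 2992\right) = \left(\left(-1\right) \left(-4090\right) - 4604\right) \left(\frac{2}{99} \left(-9\right) + 2992\right) = \left(4090 - 4604\right) \left(- \frac{2}{11} + 2992\right) = \left(-514\right) \frac{32910}{11} = - \frac{16915740}{11}$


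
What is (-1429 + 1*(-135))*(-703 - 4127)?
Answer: 7554120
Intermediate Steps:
(-1429 + 1*(-135))*(-703 - 4127) = (-1429 - 135)*(-4830) = -1564*(-4830) = 7554120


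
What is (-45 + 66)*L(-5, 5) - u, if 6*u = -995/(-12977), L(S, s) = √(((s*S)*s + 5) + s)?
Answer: -995/77862 + 21*I*√115 ≈ -0.012779 + 225.2*I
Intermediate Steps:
L(S, s) = √(5 + s + S*s²) (L(S, s) = √(((S*s)*s + 5) + s) = √((S*s² + 5) + s) = √((5 + S*s²) + s) = √(5 + s + S*s²))
u = 995/77862 (u = (-995/(-12977))/6 = (-995*(-1/12977))/6 = (⅙)*(995/12977) = 995/77862 ≈ 0.012779)
(-45 + 66)*L(-5, 5) - u = (-45 + 66)*√(5 + 5 - 5*5²) - 1*995/77862 = 21*√(5 + 5 - 5*25) - 995/77862 = 21*√(5 + 5 - 125) - 995/77862 = 21*√(-115) - 995/77862 = 21*(I*√115) - 995/77862 = 21*I*√115 - 995/77862 = -995/77862 + 21*I*√115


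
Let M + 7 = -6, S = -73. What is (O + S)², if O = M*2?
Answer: 9801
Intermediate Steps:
M = -13 (M = -7 - 6 = -13)
O = -26 (O = -13*2 = -26)
(O + S)² = (-26 - 73)² = (-99)² = 9801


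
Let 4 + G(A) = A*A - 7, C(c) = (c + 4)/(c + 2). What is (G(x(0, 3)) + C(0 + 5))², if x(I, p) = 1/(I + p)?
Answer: 366025/3969 ≈ 92.221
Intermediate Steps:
C(c) = (4 + c)/(2 + c)
G(A) = -11 + A² (G(A) = -4 + (A*A - 7) = -4 + (A² - 7) = -4 + (-7 + A²) = -11 + A²)
(G(x(0, 3)) + C(0 + 5))² = ((-11 + (1/(0 + 3))²) + (4 + (0 + 5))/(2 + (0 + 5)))² = ((-11 + (1/3)²) + (4 + 5)/(2 + 5))² = ((-11 + (⅓)²) + 9/7)² = ((-11 + ⅑) + (⅐)*9)² = (-98/9 + 9/7)² = (-605/63)² = 366025/3969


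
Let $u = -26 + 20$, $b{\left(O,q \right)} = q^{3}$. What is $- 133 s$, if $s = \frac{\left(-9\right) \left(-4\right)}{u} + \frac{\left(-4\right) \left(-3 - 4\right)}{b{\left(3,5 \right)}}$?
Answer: $\frac{96026}{125} \approx 768.21$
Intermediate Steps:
$u = -6$
$s = - \frac{722}{125}$ ($s = \frac{\left(-9\right) \left(-4\right)}{-6} + \frac{\left(-4\right) \left(-3 - 4\right)}{5^{3}} = 36 \left(- \frac{1}{6}\right) + \frac{\left(-4\right) \left(-7\right)}{125} = -6 + 28 \cdot \frac{1}{125} = -6 + \frac{28}{125} = - \frac{722}{125} \approx -5.776$)
$- 133 s = \left(-133\right) \left(- \frac{722}{125}\right) = \frac{96026}{125}$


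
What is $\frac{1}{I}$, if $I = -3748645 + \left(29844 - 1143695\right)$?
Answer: $- \frac{1}{4862496} \approx -2.0566 \cdot 10^{-7}$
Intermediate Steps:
$I = -4862496$ ($I = -3748645 - 1113851 = -4862496$)
$\frac{1}{I} = \frac{1}{-4862496} = - \frac{1}{4862496}$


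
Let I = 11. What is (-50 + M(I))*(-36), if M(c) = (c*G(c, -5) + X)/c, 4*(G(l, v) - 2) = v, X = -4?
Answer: 19647/11 ≈ 1786.1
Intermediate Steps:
G(l, v) = 2 + v/4
M(c) = (-4 + 3*c/4)/c (M(c) = (c*(2 + (¼)*(-5)) - 4)/c = (c*(2 - 5/4) - 4)/c = (c*(¾) - 4)/c = (3*c/4 - 4)/c = (-4 + 3*c/4)/c)
(-50 + M(I))*(-36) = (-50 + (¾ - 4/11))*(-36) = (-50 + 17/44)*(-36) = -2183/44*(-36) = 19647/11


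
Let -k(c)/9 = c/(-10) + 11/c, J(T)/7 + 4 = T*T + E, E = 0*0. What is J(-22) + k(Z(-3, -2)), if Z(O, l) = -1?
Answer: 34581/10 ≈ 3458.1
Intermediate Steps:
E = 0
J(T) = -28 + 7*T² (J(T) = -28 + 7*(T*T + 0) = -28 + 7*(T² + 0) = -28 + 7*T²)
k(c) = -99/c + 9*c/10 (k(c) = -9*(c/(-10) + 11/c) = -9*(c*(-⅒) + 11/c) = -9*(-c/10 + 11/c) = -9*(11/c - c/10) = -99/c + 9*c/10)
J(-22) + k(Z(-3, -2)) = (-28 + 7*(-22)²) + (-99/(-1) + (9/10)*(-1)) = (-28 + 7*484) + (-99*(-1) - 9/10) = (-28 + 3388) + (99 - 9/10) = 3360 + 981/10 = 34581/10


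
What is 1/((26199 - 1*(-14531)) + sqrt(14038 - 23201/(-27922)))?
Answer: 1137263060/46320332441563 - 3*sqrt(1216134137946)/46320332441563 ≈ 2.4481e-5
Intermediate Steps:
1/((26199 - 1*(-14531)) + sqrt(14038 - 23201/(-27922))) = 1/((26199 + 14531) + sqrt(14038 - 23201*(-1/27922))) = 1/(40730 + sqrt(14038 + 23201/27922)) = 1/(40730 + sqrt(391992237/27922)) = 1/(40730 + 3*sqrt(1216134137946)/27922)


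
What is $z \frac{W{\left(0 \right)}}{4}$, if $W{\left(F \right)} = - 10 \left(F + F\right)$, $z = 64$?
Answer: $0$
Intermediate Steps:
$W{\left(F \right)} = - 20 F$ ($W{\left(F \right)} = - 10 \cdot 2 F = - 20 F$)
$z \frac{W{\left(0 \right)}}{4} = 64 \frac{\left(-20\right) 0}{4} = 64 \cdot 0 \cdot \frac{1}{4} = 64 \cdot 0 = 0$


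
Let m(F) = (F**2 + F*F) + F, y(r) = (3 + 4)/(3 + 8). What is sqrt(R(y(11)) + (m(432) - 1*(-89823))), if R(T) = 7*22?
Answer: sqrt(463657) ≈ 680.92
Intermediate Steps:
y(r) = 7/11
R(T) = 154
m(F) = F + 2*F**2 (m(F) = (F**2 + F**2) + F = 2*F**2 + F = F + 2*F**2)
sqrt(R(y(11)) + (m(432) - 1*(-89823))) = sqrt(154 + (432*(1 + 2*432) - 1*(-89823))) = sqrt(154 + (432*(1 + 864) + 89823)) = sqrt(154 + (432*865 + 89823)) = sqrt(154 + (373680 + 89823)) = sqrt(154 + 463503) = sqrt(463657)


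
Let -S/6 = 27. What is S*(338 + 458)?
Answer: -128952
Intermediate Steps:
S = -162 (S = -6*27 = -162)
S*(338 + 458) = -162*(338 + 458) = -162*796 = -128952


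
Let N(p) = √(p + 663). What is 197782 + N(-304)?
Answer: 197782 + √359 ≈ 1.9780e+5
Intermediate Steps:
N(p) = √(663 + p)
197782 + N(-304) = 197782 + √(663 - 304) = 197782 + √359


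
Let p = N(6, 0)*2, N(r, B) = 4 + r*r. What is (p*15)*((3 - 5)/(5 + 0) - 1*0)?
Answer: -480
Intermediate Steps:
N(r, B) = 4 + r**2
p = 80 (p = (4 + 6**2)*2 = (4 + 36)*2 = 40*2 = 80)
(p*15)*((3 - 5)/(5 + 0) - 1*0) = (80*15)*((3 - 5)/(5 + 0) - 1*0) = 1200*(-2/5 + 0) = 1200*(-2/5) = -480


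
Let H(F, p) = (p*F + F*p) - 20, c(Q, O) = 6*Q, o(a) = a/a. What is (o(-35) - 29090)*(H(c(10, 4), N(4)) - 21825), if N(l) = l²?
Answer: 579598325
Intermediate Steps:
o(a) = 1
H(F, p) = -20 + 2*F*p (H(F, p) = (F*p + F*p) - 20 = 2*F*p - 20 = -20 + 2*F*p)
(o(-35) - 29090)*(H(c(10, 4), N(4)) - 21825) = (1 - 29090)*((-20 + 2*(6*10)*4²) - 21825) = -29089*((-20 + 2*60*16) - 21825) = -29089*((-20 + 1920) - 21825) = -29089*(1900 - 21825) = -29089*(-19925) = 579598325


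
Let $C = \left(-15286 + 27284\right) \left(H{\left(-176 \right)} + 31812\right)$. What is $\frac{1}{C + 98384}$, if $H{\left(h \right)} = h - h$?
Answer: $\frac{1}{381778760} \approx 2.6193 \cdot 10^{-9}$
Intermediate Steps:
$H{\left(h \right)} = 0$
$C = 381680376$ ($C = \left(-15286 + 27284\right) \left(0 + 31812\right) = 11998 \cdot 31812 = 381680376$)
$\frac{1}{C + 98384} = \frac{1}{381680376 + 98384} = \frac{1}{381778760}$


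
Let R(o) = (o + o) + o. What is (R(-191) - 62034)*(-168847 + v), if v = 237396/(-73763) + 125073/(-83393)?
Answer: 65027423524503780300/6151317859 ≈ 1.0571e+10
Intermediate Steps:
R(o) = 3*o (R(o) = 2*o + o = 3*o)
v = -29022924327/6151317859 (v = 237396*(-1/73763) + 125073*(-1/83393) = -237396/73763 - 125073/83393 = -29022924327/6151317859 ≈ -4.7182)
(R(-191) - 62034)*(-168847 + v) = (3*(-191) - 62034)*(-168847 - 29022924327/6151317859) = (-573 - 62034)*(-1038660589462900/6151317859) = -62607*(-1038660589462900/6151317859) = 65027423524503780300/6151317859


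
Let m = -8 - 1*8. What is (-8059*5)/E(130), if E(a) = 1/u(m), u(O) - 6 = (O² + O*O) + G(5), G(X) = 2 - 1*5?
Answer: -20751925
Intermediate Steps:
G(X) = -3 (G(X) = 2 - 5 = -3)
m = -16 (m = -8 - 8 = -16)
u(O) = 3 + 2*O² (u(O) = 6 + ((O² + O*O) - 3) = 6 + ((O² + O²) - 3) = 6 + (2*O² - 3) = 6 + (-3 + 2*O²) = 3 + 2*O²)
E(a) = 1/515 (E(a) = 1/(3 + 2*(-16)²) = 1/(3 + 2*256) = 1/(3 + 512) = 1/515)
(-8059*5)/E(130) = (-8059*5)/(1/515) = -40295*515 = -20751925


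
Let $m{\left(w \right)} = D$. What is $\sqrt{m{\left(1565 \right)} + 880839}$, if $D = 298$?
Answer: $\sqrt{881137} \approx 938.69$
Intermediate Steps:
$m{\left(w \right)} = 298$
$\sqrt{m{\left(1565 \right)} + 880839} = \sqrt{298 + 880839} = \sqrt{881137}$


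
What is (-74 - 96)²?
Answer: 28900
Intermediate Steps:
(-74 - 96)² = (-170)² = 28900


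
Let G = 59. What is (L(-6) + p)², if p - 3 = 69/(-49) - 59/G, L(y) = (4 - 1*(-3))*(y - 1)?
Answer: 5626384/2401 ≈ 2343.4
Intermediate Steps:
L(y) = -7 + 7*y (L(y) = (4 + 3)*(-1 + y) = 7*(-1 + y) = -7 + 7*y)
p = 29/49 (p = 3 + (69/(-49) - 59/59) = 3 + (69*(-1/49) - 59*1/59) = 3 + (-69/49 - 1) = 3 - 118/49 = 29/49 ≈ 0.59184)
(L(-6) + p)² = ((-7 + 7*(-6)) + 29/49)² = ((-7 - 42) + 29/49)² = (-49 + 29/49)² = (-2372/49)² = 5626384/2401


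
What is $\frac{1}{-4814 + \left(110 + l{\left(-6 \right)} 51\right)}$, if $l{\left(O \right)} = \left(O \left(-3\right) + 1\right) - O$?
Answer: $- \frac{1}{3429} \approx -0.00029163$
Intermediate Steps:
$l{\left(O \right)} = 1 - 4 O$ ($l{\left(O \right)} = \left(- 3 O + 1\right) - O = \left(1 - 3 O\right) - O = 1 - 4 O$)
$\frac{1}{-4814 + \left(110 + l{\left(-6 \right)} 51\right)} = \frac{1}{-4814 + \left(110 + \left(1 - -24\right) 51\right)} = \frac{1}{-4814 + \left(110 + \left(1 + 24\right) 51\right)} = \frac{1}{-4814 + \left(110 + 25 \cdot 51\right)} = \frac{1}{-4814 + \left(110 + 1275\right)} = \frac{1}{-4814 + 1385} = \frac{1}{-3429} = - \frac{1}{3429}$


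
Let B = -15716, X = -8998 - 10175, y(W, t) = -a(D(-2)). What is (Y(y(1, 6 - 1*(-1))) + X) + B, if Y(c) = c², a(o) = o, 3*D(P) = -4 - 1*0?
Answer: -313985/9 ≈ -34887.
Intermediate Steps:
D(P) = -4/3 (D(P) = (-4 - 1*0)/3 = (-4 + 0)/3 = (⅓)*(-4) = -4/3)
y(W, t) = 4/3 (y(W, t) = -1*(-4/3) = 4/3)
X = -19173
(Y(y(1, 6 - 1*(-1))) + X) + B = ((4/3)² - 19173) - 15716 = (16/9 - 19173) - 15716 = -172541/9 - 15716 = -313985/9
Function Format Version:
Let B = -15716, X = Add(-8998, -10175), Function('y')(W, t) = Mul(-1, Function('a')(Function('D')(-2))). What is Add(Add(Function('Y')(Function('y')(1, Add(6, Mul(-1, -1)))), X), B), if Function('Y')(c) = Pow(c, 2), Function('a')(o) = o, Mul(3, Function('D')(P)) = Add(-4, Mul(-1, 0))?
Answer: Rational(-313985, 9) ≈ -34887.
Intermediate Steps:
Function('D')(P) = Rational(-4, 3) (Function('D')(P) = Mul(Rational(1, 3), Add(-4, Mul(-1, 0))) = Mul(Rational(1, 3), Add(-4, 0)) = Mul(Rational(1, 3), -4) = Rational(-4, 3))
Function('y')(W, t) = Rational(4, 3) (Function('y')(W, t) = Mul(-1, Rational(-4, 3)) = Rational(4, 3))
X = -19173
Add(Add(Function('Y')(Function('y')(1, Add(6, Mul(-1, -1)))), X), B) = Add(Add(Pow(Rational(4, 3), 2), -19173), -15716) = Add(Add(Rational(16, 9), -19173), -15716) = Add(Rational(-172541, 9), -15716) = Rational(-313985, 9)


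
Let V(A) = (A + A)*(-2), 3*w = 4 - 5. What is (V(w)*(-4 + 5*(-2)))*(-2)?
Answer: 112/3 ≈ 37.333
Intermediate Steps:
w = -⅓ (w = (4 - 5)/3 = (⅓)*(-1) = -⅓ ≈ -0.33333)
V(A) = -4*A (V(A) = (2*A)*(-2) = -4*A)
(V(w)*(-4 + 5*(-2)))*(-2) = ((-4*(-⅓))*(-4 + 5*(-2)))*(-2) = (4*(-4 - 10)/3)*(-2) = ((4/3)*(-14))*(-2) = -56/3*(-2) = 112/3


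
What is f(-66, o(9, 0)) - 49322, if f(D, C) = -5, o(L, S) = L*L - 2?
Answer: -49327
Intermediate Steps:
o(L, S) = -2 + L² (o(L, S) = L² - 2 = -2 + L²)
f(-66, o(9, 0)) - 49322 = -5 - 49322 = -49327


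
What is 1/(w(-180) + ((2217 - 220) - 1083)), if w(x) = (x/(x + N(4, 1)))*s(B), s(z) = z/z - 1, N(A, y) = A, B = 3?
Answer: 1/914 ≈ 0.0010941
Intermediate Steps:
s(z) = 0 (s(z) = 1 - 1 = 0)
w(x) = 0 (w(x) = (x/(x + 4))*0 = (x/(4 + x))*0 = 0)
1/(w(-180) + ((2217 - 220) - 1083)) = 1/(0 + ((2217 - 220) - 1083)) = 1/(0 + (1997 - 1083)) = 1/(0 + 914) = 1/914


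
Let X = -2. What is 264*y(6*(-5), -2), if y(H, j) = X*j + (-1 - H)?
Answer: 8712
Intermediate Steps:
y(H, j) = -1 - H - 2*j (y(H, j) = -2*j + (-1 - H) = -1 - H - 2*j)
264*y(6*(-5), -2) = 264*(-1 - 6*(-5) - 2*(-2)) = 264*(-1 - 1*(-30) + 4) = 264*(-1 + 30 + 4) = 264*33 = 8712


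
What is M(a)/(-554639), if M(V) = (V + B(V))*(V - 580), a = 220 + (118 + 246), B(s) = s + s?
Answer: -7008/554639 ≈ -0.012635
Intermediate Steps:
B(s) = 2*s
a = 584 (a = 220 + 364 = 584)
M(V) = 3*V*(-580 + V) (M(V) = (V + 2*V)*(V - 580) = (3*V)*(-580 + V) = 3*V*(-580 + V))
M(a)/(-554639) = (3*584*(-580 + 584))/(-554639) = (3*584*4)*(-1/554639) = 7008*(-1/554639) = -7008/554639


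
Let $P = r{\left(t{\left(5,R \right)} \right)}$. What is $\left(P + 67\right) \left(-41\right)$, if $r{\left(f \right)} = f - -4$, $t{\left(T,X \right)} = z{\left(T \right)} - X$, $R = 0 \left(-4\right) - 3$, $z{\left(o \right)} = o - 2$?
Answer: $-3157$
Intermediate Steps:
$z{\left(o \right)} = -2 + o$
$R = -3$ ($R = 0 - 3 = -3$)
$t{\left(T,X \right)} = -2 + T - X$ ($t{\left(T,X \right)} = \left(-2 + T\right) - X = -2 + T - X$)
$r{\left(f \right)} = 4 + f$ ($r{\left(f \right)} = f + 4 = 4 + f$)
$P = 10$ ($P = 4 - -6 = 4 + \left(-2 + 5 + 3\right) = 4 + 6 = 10$)
$\left(P + 67\right) \left(-41\right) = \left(10 + 67\right) \left(-41\right) = 77 \left(-41\right) = -3157$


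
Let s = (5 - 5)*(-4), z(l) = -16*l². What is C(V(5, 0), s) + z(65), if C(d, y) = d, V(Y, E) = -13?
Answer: -67613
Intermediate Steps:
s = 0 (s = 0*(-4) = 0)
C(V(5, 0), s) + z(65) = -13 - 16*65² = -13 - 16*4225 = -13 - 67600 = -67613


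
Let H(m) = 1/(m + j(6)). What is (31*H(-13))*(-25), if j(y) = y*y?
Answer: -775/23 ≈ -33.696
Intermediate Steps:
j(y) = y**2
H(m) = 1/(36 + m) (H(m) = 1/(m + 6**2) = 1/(m + 36) = 1/(36 + m))
(31*H(-13))*(-25) = (31/(36 - 13))*(-25) = (31/23)*(-25) = -775/23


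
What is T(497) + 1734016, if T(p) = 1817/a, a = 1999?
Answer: 3466299801/1999 ≈ 1.7340e+6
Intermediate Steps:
T(p) = 1817/1999
T(497) + 1734016 = 1817/1999 + 1734016 = 3466299801/1999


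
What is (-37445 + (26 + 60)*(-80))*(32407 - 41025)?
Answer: 381992850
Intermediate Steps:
(-37445 + (26 + 60)*(-80))*(32407 - 41025) = (-37445 + 86*(-80))*(-8618) = (-37445 - 6880)*(-8618) = -44325*(-8618) = 381992850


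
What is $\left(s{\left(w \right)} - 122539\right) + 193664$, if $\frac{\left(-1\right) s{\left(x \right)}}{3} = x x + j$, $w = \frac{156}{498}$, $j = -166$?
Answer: $\frac{493408819}{6889} \approx 71623.0$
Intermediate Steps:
$w = \frac{26}{83}$ ($w = 156 \cdot \frac{1}{498} = \frac{26}{83} \approx 0.31325$)
$s{\left(x \right)} = 498 - 3 x^{2}$ ($s{\left(x \right)} = - 3 \left(x x - 166\right) = - 3 \left(x^{2} - 166\right) = - 3 \left(-166 + x^{2}\right) = 498 - 3 x^{2}$)
$\left(s{\left(w \right)} - 122539\right) + 193664 = \left(\left(498 - 3 \left(\frac{26}{83}\right)^{2}\right) - 122539\right) + 193664 = \left(\left(498 - \frac{2028}{6889}\right) - 122539\right) + 193664 = \left(\frac{3428694}{6889} - 122539\right) + 193664 = - \frac{840742477}{6889} + 193664 = \frac{493408819}{6889}$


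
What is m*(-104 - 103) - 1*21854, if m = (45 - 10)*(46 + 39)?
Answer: -637679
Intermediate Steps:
m = 2975 (m = 35*85 = 2975)
m*(-104 - 103) - 1*21854 = 2975*(-104 - 103) - 1*21854 = 2975*(-207) - 21854 = -615825 - 21854 = -637679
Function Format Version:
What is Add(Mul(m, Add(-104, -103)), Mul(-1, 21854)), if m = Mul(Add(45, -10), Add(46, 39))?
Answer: -637679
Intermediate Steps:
m = 2975 (m = Mul(35, 85) = 2975)
Add(Mul(m, Add(-104, -103)), Mul(-1, 21854)) = Add(Mul(2975, Add(-104, -103)), Mul(-1, 21854)) = Add(Mul(2975, -207), -21854) = Add(-615825, -21854) = -637679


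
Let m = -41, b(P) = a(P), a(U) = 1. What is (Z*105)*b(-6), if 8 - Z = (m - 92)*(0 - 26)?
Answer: -362250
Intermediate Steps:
b(P) = 1
Z = -3450 (Z = 8 - (-41 - 92)*(0 - 26) = 8 - (-133)*(-26) = 8 - 1*3458 = 8 - 3458 = -3450)
(Z*105)*b(-6) = -3450*105*1 = -362250*1 = -362250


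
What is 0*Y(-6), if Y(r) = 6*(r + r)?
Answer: 0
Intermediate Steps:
Y(r) = 12*r (Y(r) = 6*(2*r) = 12*r)
0*Y(-6) = 0*(12*(-6)) = 0*(-72) = 0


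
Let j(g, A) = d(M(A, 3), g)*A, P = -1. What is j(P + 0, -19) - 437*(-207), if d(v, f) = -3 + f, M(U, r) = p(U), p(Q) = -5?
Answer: 90535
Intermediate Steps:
M(U, r) = -5
j(g, A) = A*(-3 + g) (j(g, A) = (-3 + g)*A = A*(-3 + g))
j(P + 0, -19) - 437*(-207) = -19*(-3 + (-1 + 0)) - 437*(-207) = -19*(-3 - 1) + 90459 = -19*(-4) + 90459 = 76 + 90459 = 90535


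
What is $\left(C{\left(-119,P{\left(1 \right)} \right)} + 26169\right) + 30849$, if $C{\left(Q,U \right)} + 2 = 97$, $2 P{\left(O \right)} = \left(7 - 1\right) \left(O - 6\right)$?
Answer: $57113$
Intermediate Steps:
$P{\left(O \right)} = -18 + 3 O$ ($P{\left(O \right)} = \frac{\left(7 - 1\right) \left(O - 6\right)}{2} = \frac{6 \left(-6 + O\right)}{2} = \frac{-36 + 6 O}{2} = -18 + 3 O$)
$C{\left(Q,U \right)} = 95$ ($C{\left(Q,U \right)} = -2 + 97 = 95$)
$\left(C{\left(-119,P{\left(1 \right)} \right)} + 26169\right) + 30849 = \left(95 + 26169\right) + 30849 = 26264 + 30849 = 57113$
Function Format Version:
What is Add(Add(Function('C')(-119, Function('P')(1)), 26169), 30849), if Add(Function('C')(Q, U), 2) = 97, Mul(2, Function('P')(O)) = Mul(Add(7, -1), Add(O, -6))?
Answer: 57113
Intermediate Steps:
Function('P')(O) = Add(-18, Mul(3, O)) (Function('P')(O) = Mul(Rational(1, 2), Mul(Add(7, -1), Add(O, -6))) = Mul(Rational(1, 2), Mul(6, Add(-6, O))) = Mul(Rational(1, 2), Add(-36, Mul(6, O))) = Add(-18, Mul(3, O)))
Function('C')(Q, U) = 95 (Function('C')(Q, U) = Add(-2, 97) = 95)
Add(Add(Function('C')(-119, Function('P')(1)), 26169), 30849) = Add(Add(95, 26169), 30849) = Add(26264, 30849) = 57113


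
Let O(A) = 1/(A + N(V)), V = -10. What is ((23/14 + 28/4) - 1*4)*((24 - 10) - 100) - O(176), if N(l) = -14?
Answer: -452797/1134 ≈ -399.29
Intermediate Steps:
O(A) = 1/(-14 + A) (O(A) = 1/(A - 14) = 1/(-14 + A))
((23/14 + 28/4) - 1*4)*((24 - 10) - 100) - O(176) = ((23/14 + 28/4) - 1*4)*((24 - 10) - 100) - 1/(-14 + 176) = ((23*(1/14) + 28*(1/4)) - 4)*(14 - 100) - 1/162 = ((23/14 + 7) - 4)*(-86) - 1*1/162 = (121/14 - 4)*(-86) - 1/162 = (65/14)*(-86) - 1/162 = -2795/7 - 1/162 = -452797/1134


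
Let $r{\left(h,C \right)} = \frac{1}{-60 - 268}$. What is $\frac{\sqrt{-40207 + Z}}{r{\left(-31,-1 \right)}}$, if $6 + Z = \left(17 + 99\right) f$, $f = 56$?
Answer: $- 328 i \sqrt{33717} \approx - 60228.0 i$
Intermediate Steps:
$r{\left(h,C \right)} = - \frac{1}{328}$ ($r{\left(h,C \right)} = \frac{1}{-328} = - \frac{1}{328}$)
$Z = 6490$ ($Z = -6 + \left(17 + 99\right) 56 = -6 + 116 \cdot 56 = -6 + 6496 = 6490$)
$\frac{\sqrt{-40207 + Z}}{r{\left(-31,-1 \right)}} = \frac{\sqrt{-40207 + 6490}}{- \frac{1}{328}} = \sqrt{-33717} \left(-328\right) = i \sqrt{33717} \left(-328\right) = - 328 i \sqrt{33717}$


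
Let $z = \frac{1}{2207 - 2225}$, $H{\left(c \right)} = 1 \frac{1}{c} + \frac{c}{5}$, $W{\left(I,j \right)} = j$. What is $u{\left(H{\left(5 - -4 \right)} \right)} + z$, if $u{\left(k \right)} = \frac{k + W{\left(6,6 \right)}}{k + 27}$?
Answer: $\frac{5107}{23418} \approx 0.21808$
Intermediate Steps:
$H{\left(c \right)} = \frac{1}{c} + \frac{c}{5}$ ($H{\left(c \right)} = \frac{1}{c} + c \frac{1}{5} = \frac{1}{c} + \frac{c}{5}$)
$u{\left(k \right)} = \frac{6 + k}{27 + k}$ ($u{\left(k \right)} = \frac{k + 6}{k + 27} = \frac{6 + k}{27 + k}$)
$z = - \frac{1}{18}$ ($z = \frac{1}{-18} = - \frac{1}{18} \approx -0.055556$)
$u{\left(H{\left(5 - -4 \right)} \right)} + z = \frac{6 + \left(\frac{1}{5 - -4} + \frac{5 - -4}{5}\right)}{27 + \left(\frac{1}{5 - -4} + \frac{5 - -4}{5}\right)} - \frac{1}{18} = \frac{6 + \left(\frac{1}{5 + 4} + \frac{5 + 4}{5}\right)}{27 + \left(\frac{1}{5 + 4} + \frac{5 + 4}{5}\right)} - \frac{1}{18} = \frac{6 + \left(\frac{1}{9} + \frac{1}{5} \cdot 9\right)}{27 + \left(\frac{1}{9} + \frac{1}{5} \cdot 9\right)} - \frac{1}{18} = \frac{6 + \left(\frac{1}{9} + \frac{9}{5}\right)}{27 + \left(\frac{1}{9} + \frac{9}{5}\right)} - \frac{1}{18} = \frac{6 + \frac{86}{45}}{27 + \frac{86}{45}} - \frac{1}{18} = \frac{1}{\frac{1301}{45}} \cdot \frac{356}{45} - \frac{1}{18} = \frac{45}{1301} \cdot \frac{356}{45} - \frac{1}{18} = \frac{356}{1301} - \frac{1}{18} = \frac{5107}{23418}$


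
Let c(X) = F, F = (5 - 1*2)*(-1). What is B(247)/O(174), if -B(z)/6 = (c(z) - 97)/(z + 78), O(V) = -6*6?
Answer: -2/39 ≈ -0.051282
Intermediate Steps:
O(V) = -36
F = -3 (F = (5 - 2)*(-1) = 3*(-1) = -3)
c(X) = -3
B(z) = 600/(78 + z) (B(z) = -6*(-3 - 97)/(z + 78) = -(-600)/(78 + z) = 600/(78 + z))
B(247)/O(174) = (600/(78 + 247))/(-36) = (600/325)*(-1/36) = (600*(1/325))*(-1/36) = (24/13)*(-1/36) = -2/39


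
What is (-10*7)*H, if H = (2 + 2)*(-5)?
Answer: 1400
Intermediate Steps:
H = -20 (H = 4*(-5) = -20)
(-10*7)*H = -10*7*(-20) = -70*(-20) = 1400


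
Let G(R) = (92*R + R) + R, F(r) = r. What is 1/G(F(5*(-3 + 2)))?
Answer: -1/470 ≈ -0.0021277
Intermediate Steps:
G(R) = 94*R (G(R) = 93*R + R = 94*R)
1/G(F(5*(-3 + 2))) = 1/(94*(5*(-3 + 2))) = 1/(94*(5*(-1))) = 1/(94*(-5)) = 1/(-470) = -1/470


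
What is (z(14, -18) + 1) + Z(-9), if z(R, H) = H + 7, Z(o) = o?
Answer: -19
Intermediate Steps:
z(R, H) = 7 + H
(z(14, -18) + 1) + Z(-9) = ((7 - 18) + 1) - 9 = (-11 + 1) - 9 = -10 - 9 = -19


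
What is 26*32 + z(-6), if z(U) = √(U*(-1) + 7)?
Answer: 832 + √13 ≈ 835.61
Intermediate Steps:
z(U) = √(7 - U) (z(U) = √(-U + 7) = √(7 - U))
26*32 + z(-6) = 26*32 + √(7 - 1*(-6)) = 832 + √(7 + 6) = 832 + √13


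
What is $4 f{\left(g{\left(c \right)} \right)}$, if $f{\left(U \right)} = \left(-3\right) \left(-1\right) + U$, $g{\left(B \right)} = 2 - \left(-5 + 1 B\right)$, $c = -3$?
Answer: $52$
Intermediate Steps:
$g{\left(B \right)} = 7 - B$ ($g{\left(B \right)} = 2 - \left(-5 + B\right) = 7 - B$)
$f{\left(U \right)} = 3 + U$
$4 f{\left(g{\left(c \right)} \right)} = 4 \left(3 + \left(7 - -3\right)\right) = 4 \left(3 + \left(7 + 3\right)\right) = 4 \left(3 + 10\right) = 4 \cdot 13 = 52$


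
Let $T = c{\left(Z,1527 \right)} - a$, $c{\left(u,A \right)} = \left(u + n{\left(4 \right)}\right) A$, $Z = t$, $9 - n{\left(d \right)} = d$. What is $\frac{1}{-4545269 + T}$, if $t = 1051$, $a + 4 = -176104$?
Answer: $- \frac{1}{2756649} \approx -3.6276 \cdot 10^{-7}$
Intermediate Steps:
$a = -176108$ ($a = -4 - 176104 = -176108$)
$n{\left(d \right)} = 9 - d$
$Z = 1051$
$c{\left(u,A \right)} = A \left(5 + u\right)$ ($c{\left(u,A \right)} = \left(u + \left(9 - 4\right)\right) A = \left(u + 5\right) A = \left(5 + u\right) A = A \left(5 + u\right)$)
$T = 1788620$ ($T = 1527 \left(5 + 1051\right) - -176108 = 1527 \cdot 1056 + 176108 = 1612512 + 176108 = 1788620$)
$\frac{1}{-4545269 + T} = \frac{1}{-4545269 + 1788620} = \frac{1}{-2756649} = - \frac{1}{2756649}$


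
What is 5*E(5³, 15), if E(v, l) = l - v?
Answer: -550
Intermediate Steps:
5*E(5³, 15) = 5*(15 - 1*5³) = 5*(15 - 1*125) = 5*(15 - 125) = 5*(-110) = -550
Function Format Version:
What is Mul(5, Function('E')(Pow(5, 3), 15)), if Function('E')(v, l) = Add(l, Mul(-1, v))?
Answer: -550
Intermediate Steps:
Mul(5, Function('E')(Pow(5, 3), 15)) = Mul(5, Add(15, Mul(-1, Pow(5, 3)))) = Mul(5, Add(15, Mul(-1, 125))) = Mul(5, Add(15, -125)) = Mul(5, -110) = -550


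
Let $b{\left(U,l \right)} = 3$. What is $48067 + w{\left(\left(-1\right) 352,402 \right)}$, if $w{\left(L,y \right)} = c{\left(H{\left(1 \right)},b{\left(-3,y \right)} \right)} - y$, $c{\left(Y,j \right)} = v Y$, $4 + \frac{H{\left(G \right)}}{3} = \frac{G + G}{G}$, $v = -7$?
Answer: $47707$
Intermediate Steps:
$H{\left(G \right)} = -6$ ($H{\left(G \right)} = -12 + 3 \frac{G + G}{G} = -12 + 3 \frac{2 G}{G} = -12 + 3 \cdot 2 = -12 + 6 = -6$)
$c{\left(Y,j \right)} = - 7 Y$
$w{\left(L,y \right)} = 42 - y$ ($w{\left(L,y \right)} = \left(-7\right) \left(-6\right) - y = 42 - y$)
$48067 + w{\left(\left(-1\right) 352,402 \right)} = 48067 + \left(42 - 402\right) = 48067 - 360 = 47707$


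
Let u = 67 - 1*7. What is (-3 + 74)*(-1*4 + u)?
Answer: 3976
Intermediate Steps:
u = 60 (u = 67 - 7 = 60)
(-3 + 74)*(-1*4 + u) = (-3 + 74)*(-1*4 + 60) = 71*(-4 + 60) = 71*56 = 3976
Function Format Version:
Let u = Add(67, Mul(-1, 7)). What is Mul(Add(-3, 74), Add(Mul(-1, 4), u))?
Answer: 3976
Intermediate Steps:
u = 60 (u = Add(67, -7) = 60)
Mul(Add(-3, 74), Add(Mul(-1, 4), u)) = Mul(Add(-3, 74), Add(Mul(-1, 4), 60)) = Mul(71, Add(-4, 60)) = Mul(71, 56) = 3976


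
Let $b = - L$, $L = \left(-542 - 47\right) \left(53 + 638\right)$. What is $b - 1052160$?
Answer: $-645161$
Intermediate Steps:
$L = -406999$ ($L = \left(-589\right) 691 = -406999$)
$b = 406999$ ($b = \left(-1\right) \left(-406999\right) = 406999$)
$b - 1052160 = 406999 - 1052160 = -645161$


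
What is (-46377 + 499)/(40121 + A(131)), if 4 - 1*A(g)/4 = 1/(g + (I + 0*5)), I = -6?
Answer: -5734750/5017121 ≈ -1.1430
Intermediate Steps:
A(g) = 16 - 4/(-6 + g) (A(g) = 16 - 4/(g + (-6 + 0*5)) = 16 - 4/(g + (-6 + 0)) = 16 - 4/(g - 6) = 16 - 4/(-6 + g))
(-46377 + 499)/(40121 + A(131)) = (-46377 + 499)/(40121 + 4*(-25 + 4*131)/(-6 + 131)) = -45878/(40121 + 4*(-25 + 524)/125) = -45878/(40121 + 4*(1/125)*499) = -45878/(40121 + 1996/125) = -45878/5017121/125 = -45878*125/5017121 = -5734750/5017121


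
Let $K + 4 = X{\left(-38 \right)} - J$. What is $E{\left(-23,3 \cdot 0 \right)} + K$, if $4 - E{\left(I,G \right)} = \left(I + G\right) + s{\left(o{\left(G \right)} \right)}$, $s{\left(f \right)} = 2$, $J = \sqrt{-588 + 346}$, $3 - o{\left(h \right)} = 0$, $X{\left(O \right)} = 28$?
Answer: $49 - 11 i \sqrt{2} \approx 49.0 - 15.556 i$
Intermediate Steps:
$o{\left(h \right)} = 3$ ($o{\left(h \right)} = 3 - 0 = 3 + 0 = 3$)
$J = 11 i \sqrt{2}$ ($J = \sqrt{-242} = 11 i \sqrt{2} \approx 15.556 i$)
$E{\left(I,G \right)} = 2 - G - I$ ($E{\left(I,G \right)} = 4 - \left(\left(I + G\right) + 2\right) = 4 - \left(\left(G + I\right) + 2\right) = 4 - \left(2 + G + I\right) = 2 - G - I$)
$K = 24 - 11 i \sqrt{2}$ ($K = -4 + \left(28 - 11 i \sqrt{2}\right) = 24 - 11 i \sqrt{2} \approx 24.0 - 15.556 i$)
$E{\left(-23,3 \cdot 0 \right)} + K = \left(2 - 3 \cdot 0 - -23\right) + \left(24 - 11 i \sqrt{2}\right) = \left(2 - 0 + 23\right) + \left(24 - 11 i \sqrt{2}\right) = \left(2 + 0 + 23\right) + \left(24 - 11 i \sqrt{2}\right) = 25 + \left(24 - 11 i \sqrt{2}\right) = 49 - 11 i \sqrt{2}$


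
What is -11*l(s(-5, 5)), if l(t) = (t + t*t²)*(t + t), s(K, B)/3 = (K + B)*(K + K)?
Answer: 0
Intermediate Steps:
s(K, B) = 6*K*(B + K) (s(K, B) = 3*((K + B)*(K + K)) = 3*((B + K)*(2*K)) = 3*(2*K*(B + K)) = 6*K*(B + K))
l(t) = 2*t*(t + t³) (l(t) = (t + t³)*(2*t) = 2*t*(t + t³))
-11*l(s(-5, 5)) = -22*(6*(-5)*(5 - 5))²*(1 + (6*(-5)*(5 - 5))²) = -22*(6*(-5)*0)²*(1 + (6*(-5)*0)²) = -22*0²*(1 + 0²) = -22*0*(1 + 0) = -22*0 = -11*0 = 0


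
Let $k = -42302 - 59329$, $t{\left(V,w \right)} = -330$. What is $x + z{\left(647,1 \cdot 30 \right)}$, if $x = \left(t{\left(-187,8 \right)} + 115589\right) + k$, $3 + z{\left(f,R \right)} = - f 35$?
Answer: $-9020$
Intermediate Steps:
$k = -101631$
$z{\left(f,R \right)} = -3 - 35 f$ ($z{\left(f,R \right)} = -3 + - f 35 = -3 - 35 f$)
$x = 13628$ ($x = \left(-330 + 115589\right) - 101631 = 115259 - 101631 = 13628$)
$x + z{\left(647,1 \cdot 30 \right)} = 13628 - 22648 = -9020$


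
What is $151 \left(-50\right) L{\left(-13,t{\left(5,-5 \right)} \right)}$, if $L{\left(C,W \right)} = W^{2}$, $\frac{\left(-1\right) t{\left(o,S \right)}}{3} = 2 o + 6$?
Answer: $-17395200$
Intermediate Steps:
$t{\left(o,S \right)} = -18 - 6 o$ ($t{\left(o,S \right)} = - 3 \left(2 o + 6\right) = - 3 \left(6 + 2 o\right) = -18 - 6 o$)
$151 \left(-50\right) L{\left(-13,t{\left(5,-5 \right)} \right)} = 151 \left(-50\right) \left(-18 - 30\right)^{2} = - 7550 \left(-18 - 30\right)^{2} = - 7550 \left(-48\right)^{2} = \left(-7550\right) 2304 = -17395200$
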